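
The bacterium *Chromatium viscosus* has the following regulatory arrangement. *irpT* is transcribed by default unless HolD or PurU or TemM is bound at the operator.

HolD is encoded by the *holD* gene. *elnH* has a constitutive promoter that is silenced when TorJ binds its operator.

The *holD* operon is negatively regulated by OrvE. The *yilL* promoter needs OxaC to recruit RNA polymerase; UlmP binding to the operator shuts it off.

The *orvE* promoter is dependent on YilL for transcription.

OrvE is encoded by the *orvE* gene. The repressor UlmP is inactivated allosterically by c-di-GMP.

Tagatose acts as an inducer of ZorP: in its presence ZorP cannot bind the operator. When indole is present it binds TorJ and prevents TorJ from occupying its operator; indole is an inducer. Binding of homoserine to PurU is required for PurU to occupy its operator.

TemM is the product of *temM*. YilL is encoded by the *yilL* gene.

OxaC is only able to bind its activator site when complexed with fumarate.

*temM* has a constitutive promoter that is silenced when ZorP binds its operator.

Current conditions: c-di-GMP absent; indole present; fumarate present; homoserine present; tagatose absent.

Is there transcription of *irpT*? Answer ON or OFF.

Fumarate is present, so OxaC is active.
c-di-GMP is absent, so UlmP is active.
With repressor UlmP bound, *yilL* is not transcribed.
So YilL is not produced.
Required activator YilL is absent, so *orvE* is not transcribed.
So OrvE is not produced.
With no repressor bound, *holD* is transcribed.
So HolD is produced and active.
Homoserine is present, so PurU is active.
Tagatose is absent, so ZorP is active.
With repressor ZorP bound, *temM* is not transcribed.
So TemM is not produced.
With repressor HolD bound, *irpT* is not transcribed.

OFF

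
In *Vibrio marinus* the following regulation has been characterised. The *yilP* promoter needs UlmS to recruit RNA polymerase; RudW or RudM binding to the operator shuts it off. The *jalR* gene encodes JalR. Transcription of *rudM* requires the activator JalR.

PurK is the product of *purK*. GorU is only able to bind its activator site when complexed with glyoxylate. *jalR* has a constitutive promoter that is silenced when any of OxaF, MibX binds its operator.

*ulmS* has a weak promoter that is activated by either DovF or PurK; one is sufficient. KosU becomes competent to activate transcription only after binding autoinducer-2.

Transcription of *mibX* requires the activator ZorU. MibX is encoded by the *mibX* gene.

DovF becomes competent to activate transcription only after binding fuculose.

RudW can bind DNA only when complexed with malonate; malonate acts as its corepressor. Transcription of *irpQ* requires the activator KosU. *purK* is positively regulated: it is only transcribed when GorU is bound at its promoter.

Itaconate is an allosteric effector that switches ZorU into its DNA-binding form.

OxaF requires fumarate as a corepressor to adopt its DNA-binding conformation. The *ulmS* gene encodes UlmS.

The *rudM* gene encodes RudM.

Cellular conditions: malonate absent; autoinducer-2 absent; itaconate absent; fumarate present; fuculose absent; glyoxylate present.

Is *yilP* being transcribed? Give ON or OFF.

Fuculose is absent, so DovF is inactive.
Glyoxylate is present, so GorU is active.
No repressor is bound and GorU is active, so *purK* is transcribed.
So PurK is produced and active.
Activator PurK is present, so *ulmS* is transcribed.
So UlmS is produced and active.
Malonate is absent, so RudW is inactive.
Fumarate is present, so OxaF is active.
Itaconate is absent, so ZorU is inactive.
Required activator ZorU is absent, so *mibX* is not transcribed.
So MibX is not produced.
With repressor OxaF bound, *jalR* is not transcribed.
So JalR is not produced.
Required activator JalR is absent, so *rudM* is not transcribed.
So RudM is not produced.
No repressor is bound and UlmS is active, so *yilP* is transcribed.

ON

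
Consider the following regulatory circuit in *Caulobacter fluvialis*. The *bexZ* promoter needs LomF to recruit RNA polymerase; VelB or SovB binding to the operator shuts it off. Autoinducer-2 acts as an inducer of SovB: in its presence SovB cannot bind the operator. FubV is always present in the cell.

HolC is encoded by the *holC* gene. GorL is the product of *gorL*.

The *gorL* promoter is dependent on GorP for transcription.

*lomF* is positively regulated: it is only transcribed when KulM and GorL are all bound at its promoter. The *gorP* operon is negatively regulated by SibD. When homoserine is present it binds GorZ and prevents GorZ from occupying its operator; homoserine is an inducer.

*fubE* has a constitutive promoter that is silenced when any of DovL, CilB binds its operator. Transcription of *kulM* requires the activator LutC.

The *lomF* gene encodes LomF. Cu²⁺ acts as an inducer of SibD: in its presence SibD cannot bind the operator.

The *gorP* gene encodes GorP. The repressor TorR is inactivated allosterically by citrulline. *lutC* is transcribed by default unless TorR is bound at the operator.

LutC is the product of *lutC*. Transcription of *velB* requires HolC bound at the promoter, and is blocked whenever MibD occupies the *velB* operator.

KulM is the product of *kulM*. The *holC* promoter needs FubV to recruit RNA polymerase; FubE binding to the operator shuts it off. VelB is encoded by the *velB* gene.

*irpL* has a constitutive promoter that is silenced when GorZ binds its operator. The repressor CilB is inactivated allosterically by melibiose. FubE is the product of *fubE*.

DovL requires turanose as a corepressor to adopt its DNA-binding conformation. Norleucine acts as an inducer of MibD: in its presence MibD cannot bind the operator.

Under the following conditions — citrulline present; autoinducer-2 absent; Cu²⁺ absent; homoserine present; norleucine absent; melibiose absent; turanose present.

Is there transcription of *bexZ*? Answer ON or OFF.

OFF

Citrulline is present, so TorR is inactive.
With no repressor bound, *lutC* is transcribed.
So LutC is produced and active.
No repressor is bound and LutC is active, so *kulM* is transcribed.
So KulM is produced and active.
Cu²⁺ is absent, so SibD is active.
With repressor SibD bound, *gorP* is not transcribed.
So GorP is not produced.
Required activator GorP is absent, so *gorL* is not transcribed.
So GorL is not produced.
Required activator GorL is absent, so *lomF* is not transcribed.
So LomF is not produced.
FubV is produced constitutively and is active.
Turanose is present, so DovL is active.
Melibiose is absent, so CilB is active.
With repressor DovL bound, *fubE* is not transcribed.
So FubE is not produced.
No repressor is bound and FubV is active, so *holC* is transcribed.
So HolC is produced and active.
Norleucine is absent, so MibD is active.
With repressor MibD bound, *velB* is not transcribed.
So VelB is not produced.
Autoinducer-2 is absent, so SovB is active.
With repressor SovB bound, *bexZ* is not transcribed.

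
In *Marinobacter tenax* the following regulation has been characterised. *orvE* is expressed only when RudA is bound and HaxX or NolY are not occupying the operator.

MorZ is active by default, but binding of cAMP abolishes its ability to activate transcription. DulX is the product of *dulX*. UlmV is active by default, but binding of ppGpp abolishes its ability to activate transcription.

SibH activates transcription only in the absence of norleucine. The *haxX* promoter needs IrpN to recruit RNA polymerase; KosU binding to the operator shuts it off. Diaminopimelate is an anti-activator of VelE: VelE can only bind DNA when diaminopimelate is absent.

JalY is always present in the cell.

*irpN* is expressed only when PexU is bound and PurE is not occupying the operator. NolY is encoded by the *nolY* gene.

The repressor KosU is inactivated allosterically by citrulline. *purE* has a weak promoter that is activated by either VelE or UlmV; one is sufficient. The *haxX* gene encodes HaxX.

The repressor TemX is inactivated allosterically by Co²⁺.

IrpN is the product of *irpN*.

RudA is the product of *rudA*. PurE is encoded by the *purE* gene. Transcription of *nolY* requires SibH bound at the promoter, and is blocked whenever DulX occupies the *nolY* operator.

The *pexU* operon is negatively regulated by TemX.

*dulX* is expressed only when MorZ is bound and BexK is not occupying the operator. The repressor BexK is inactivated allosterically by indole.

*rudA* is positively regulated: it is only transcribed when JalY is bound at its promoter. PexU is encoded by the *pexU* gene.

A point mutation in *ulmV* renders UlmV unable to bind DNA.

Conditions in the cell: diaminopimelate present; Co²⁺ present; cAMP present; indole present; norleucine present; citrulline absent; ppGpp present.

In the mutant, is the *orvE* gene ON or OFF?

JalY is produced constitutively and is active.
No repressor is bound and JalY is active, so *rudA* is transcribed.
So RudA is produced and active.
Co²⁺ is present, so TemX is inactive.
With no repressor bound, *pexU* is transcribed.
So PexU is produced and active.
Diaminopimelate is present, so VelE is inactive.
UlmV is non-functional in this strain, so it has no effect.
No activator is available at the *purE* promoter, so *purE* is not transcribed.
So PurE is not produced.
No repressor is bound and PexU is active, so *irpN* is transcribed.
So IrpN is produced and active.
Citrulline is absent, so KosU is active.
With repressor KosU bound, *haxX* is not transcribed.
So HaxX is not produced.
Indole is present, so BexK is inactive.
cAMP is present, so MorZ is inactive.
Required activator MorZ is absent, so *dulX* is not transcribed.
So DulX is not produced.
Norleucine is present, so SibH is inactive.
Required activator SibH is absent, so *nolY* is not transcribed.
So NolY is not produced.
No repressor is bound and RudA is active, so *orvE* is transcribed.

ON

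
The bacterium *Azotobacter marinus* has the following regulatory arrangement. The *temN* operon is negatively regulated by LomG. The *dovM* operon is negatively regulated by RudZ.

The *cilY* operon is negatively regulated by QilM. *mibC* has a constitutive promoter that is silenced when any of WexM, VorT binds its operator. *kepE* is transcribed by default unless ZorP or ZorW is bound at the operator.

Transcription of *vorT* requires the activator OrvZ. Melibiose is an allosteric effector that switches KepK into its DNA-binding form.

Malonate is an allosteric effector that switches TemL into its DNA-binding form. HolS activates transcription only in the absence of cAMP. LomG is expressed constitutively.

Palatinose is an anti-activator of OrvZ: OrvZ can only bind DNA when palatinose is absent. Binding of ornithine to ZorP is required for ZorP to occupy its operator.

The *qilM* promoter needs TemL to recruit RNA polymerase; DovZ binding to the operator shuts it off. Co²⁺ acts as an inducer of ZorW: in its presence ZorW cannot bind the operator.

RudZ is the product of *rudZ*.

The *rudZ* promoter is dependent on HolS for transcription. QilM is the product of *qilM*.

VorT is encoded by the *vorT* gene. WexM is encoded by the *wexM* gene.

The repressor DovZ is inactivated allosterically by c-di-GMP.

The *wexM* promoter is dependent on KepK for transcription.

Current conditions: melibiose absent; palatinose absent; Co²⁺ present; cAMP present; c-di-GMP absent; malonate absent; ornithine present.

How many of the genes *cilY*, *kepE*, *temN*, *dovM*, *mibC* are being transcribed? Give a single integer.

c-di-GMP is absent, so DovZ is active.
Malonate is absent, so TemL is inactive.
With repressor DovZ bound, *qilM* is not transcribed.
So QilM is not produced.
With no repressor bound, *cilY* is transcribed.
→ *cilY* is ON.
Ornithine is present, so ZorP is active.
Co²⁺ is present, so ZorW is inactive.
With repressor ZorP bound, *kepE* is not transcribed.
→ *kepE* is OFF.
LomG is produced constitutively and is active.
With repressor LomG bound, *temN* is not transcribed.
→ *temN* is OFF.
cAMP is present, so HolS is inactive.
Required activator HolS is absent, so *rudZ* is not transcribed.
So RudZ is not produced.
With no repressor bound, *dovM* is transcribed.
→ *dovM* is ON.
Melibiose is absent, so KepK is inactive.
Required activator KepK is absent, so *wexM* is not transcribed.
So WexM is not produced.
Palatinose is absent, so OrvZ is active.
No repressor is bound and OrvZ is active, so *vorT* is transcribed.
So VorT is produced and active.
With repressor VorT bound, *mibC* is not transcribed.
→ *mibC* is OFF.
2 of the 5 genes are transcribed.

2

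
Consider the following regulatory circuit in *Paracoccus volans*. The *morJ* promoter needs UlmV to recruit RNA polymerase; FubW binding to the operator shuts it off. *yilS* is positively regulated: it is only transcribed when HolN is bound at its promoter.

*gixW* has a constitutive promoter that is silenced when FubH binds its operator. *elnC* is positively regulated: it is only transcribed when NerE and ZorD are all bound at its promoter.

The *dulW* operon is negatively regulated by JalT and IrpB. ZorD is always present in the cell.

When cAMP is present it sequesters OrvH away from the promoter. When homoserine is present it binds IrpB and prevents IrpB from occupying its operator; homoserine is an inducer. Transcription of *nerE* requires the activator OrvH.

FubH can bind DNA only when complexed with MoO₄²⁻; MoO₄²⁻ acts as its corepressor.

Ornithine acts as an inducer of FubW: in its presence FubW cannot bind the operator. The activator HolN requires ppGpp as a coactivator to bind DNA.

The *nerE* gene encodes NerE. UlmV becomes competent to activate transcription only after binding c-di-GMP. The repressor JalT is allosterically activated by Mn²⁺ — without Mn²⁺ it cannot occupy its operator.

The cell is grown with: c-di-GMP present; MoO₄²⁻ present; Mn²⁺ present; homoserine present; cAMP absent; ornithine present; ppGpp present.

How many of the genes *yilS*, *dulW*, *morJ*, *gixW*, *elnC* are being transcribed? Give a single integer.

3

ppGpp is present, so HolN is active.
No repressor is bound and HolN is active, so *yilS* is transcribed.
→ *yilS* is ON.
Mn²⁺ is present, so JalT is active.
Homoserine is present, so IrpB is inactive.
With repressor JalT bound, *dulW* is not transcribed.
→ *dulW* is OFF.
c-di-GMP is present, so UlmV is active.
Ornithine is present, so FubW is inactive.
No repressor is bound and UlmV is active, so *morJ* is transcribed.
→ *morJ* is ON.
MoO₄²⁻ is present, so FubH is active.
With repressor FubH bound, *gixW* is not transcribed.
→ *gixW* is OFF.
cAMP is absent, so OrvH is active.
No repressor is bound and OrvH is active, so *nerE* is transcribed.
So NerE is produced and active.
ZorD is produced constitutively and is active.
No repressor is bound and NerE and ZorD are active, so *elnC* is transcribed.
→ *elnC* is ON.
3 of the 5 genes are transcribed.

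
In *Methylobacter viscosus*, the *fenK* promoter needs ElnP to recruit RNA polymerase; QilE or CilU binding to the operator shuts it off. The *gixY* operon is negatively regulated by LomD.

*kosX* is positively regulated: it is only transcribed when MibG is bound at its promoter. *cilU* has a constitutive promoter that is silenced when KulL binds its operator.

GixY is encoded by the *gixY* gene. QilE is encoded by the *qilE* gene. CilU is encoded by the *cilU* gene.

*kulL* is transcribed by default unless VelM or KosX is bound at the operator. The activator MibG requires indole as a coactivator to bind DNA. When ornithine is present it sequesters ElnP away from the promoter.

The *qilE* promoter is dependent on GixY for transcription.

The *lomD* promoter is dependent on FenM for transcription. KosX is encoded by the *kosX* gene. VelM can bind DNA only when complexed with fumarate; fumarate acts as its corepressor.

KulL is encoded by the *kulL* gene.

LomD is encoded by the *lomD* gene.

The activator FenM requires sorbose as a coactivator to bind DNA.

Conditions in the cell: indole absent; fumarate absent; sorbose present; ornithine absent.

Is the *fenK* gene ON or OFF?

ON

Sorbose is present, so FenM is active.
No repressor is bound and FenM is active, so *lomD* is transcribed.
So LomD is produced and active.
With repressor LomD bound, *gixY* is not transcribed.
So GixY is not produced.
Required activator GixY is absent, so *qilE* is not transcribed.
So QilE is not produced.
Ornithine is absent, so ElnP is active.
Fumarate is absent, so VelM is inactive.
Indole is absent, so MibG is inactive.
Required activator MibG is absent, so *kosX* is not transcribed.
So KosX is not produced.
With no repressor bound, *kulL* is transcribed.
So KulL is produced and active.
With repressor KulL bound, *cilU* is not transcribed.
So CilU is not produced.
No repressor is bound and ElnP is active, so *fenK* is transcribed.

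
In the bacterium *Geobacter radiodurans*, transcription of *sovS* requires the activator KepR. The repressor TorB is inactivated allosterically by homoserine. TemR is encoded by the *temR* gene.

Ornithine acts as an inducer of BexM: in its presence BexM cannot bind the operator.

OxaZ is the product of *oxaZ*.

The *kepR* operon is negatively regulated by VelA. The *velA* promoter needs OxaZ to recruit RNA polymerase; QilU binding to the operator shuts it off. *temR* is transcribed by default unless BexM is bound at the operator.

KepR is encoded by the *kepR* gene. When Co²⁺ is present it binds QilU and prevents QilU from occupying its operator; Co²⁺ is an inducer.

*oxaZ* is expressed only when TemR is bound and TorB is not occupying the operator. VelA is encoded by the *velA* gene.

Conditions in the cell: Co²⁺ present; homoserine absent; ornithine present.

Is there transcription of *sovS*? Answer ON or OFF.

ON

Ornithine is present, so BexM is inactive.
With no repressor bound, *temR* is transcribed.
So TemR is produced and active.
Homoserine is absent, so TorB is active.
With repressor TorB bound, *oxaZ* is not transcribed.
So OxaZ is not produced.
Co²⁺ is present, so QilU is inactive.
Required activator OxaZ is absent, so *velA* is not transcribed.
So VelA is not produced.
With no repressor bound, *kepR* is transcribed.
So KepR is produced and active.
No repressor is bound and KepR is active, so *sovS* is transcribed.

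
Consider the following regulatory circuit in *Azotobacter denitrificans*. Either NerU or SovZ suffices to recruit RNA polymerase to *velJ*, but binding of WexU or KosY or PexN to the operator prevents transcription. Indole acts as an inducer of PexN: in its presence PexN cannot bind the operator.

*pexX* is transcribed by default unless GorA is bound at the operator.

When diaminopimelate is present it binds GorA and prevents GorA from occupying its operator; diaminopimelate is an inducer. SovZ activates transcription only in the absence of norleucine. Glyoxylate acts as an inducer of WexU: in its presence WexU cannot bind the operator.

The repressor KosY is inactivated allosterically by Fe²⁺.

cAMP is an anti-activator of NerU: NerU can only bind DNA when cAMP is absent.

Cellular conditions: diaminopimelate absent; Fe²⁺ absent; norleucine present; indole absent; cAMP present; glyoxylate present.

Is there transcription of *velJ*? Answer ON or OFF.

cAMP is present, so NerU is inactive.
Glyoxylate is present, so WexU is inactive.
Norleucine is present, so SovZ is inactive.
Fe²⁺ is absent, so KosY is active.
Indole is absent, so PexN is active.
With repressor KosY bound, *velJ* is not transcribed.

OFF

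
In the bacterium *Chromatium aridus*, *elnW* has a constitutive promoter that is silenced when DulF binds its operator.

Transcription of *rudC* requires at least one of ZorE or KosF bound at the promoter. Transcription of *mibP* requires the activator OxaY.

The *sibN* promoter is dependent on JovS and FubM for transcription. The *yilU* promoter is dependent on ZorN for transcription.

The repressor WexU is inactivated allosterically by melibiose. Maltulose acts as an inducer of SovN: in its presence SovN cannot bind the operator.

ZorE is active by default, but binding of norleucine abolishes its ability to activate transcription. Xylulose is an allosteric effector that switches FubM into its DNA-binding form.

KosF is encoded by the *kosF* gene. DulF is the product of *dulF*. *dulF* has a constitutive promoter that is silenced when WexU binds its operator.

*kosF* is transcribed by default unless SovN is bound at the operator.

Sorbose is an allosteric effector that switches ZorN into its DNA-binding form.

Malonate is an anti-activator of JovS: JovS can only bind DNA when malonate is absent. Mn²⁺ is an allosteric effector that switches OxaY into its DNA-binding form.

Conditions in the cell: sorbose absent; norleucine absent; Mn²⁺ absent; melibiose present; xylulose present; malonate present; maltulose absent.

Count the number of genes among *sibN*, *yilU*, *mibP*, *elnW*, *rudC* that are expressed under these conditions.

1

Malonate is present, so JovS is inactive.
Xylulose is present, so FubM is active.
Required activator JovS is absent, so *sibN* is not transcribed.
→ *sibN* is OFF.
Sorbose is absent, so ZorN is inactive.
Required activator ZorN is absent, so *yilU* is not transcribed.
→ *yilU* is OFF.
Mn²⁺ is absent, so OxaY is inactive.
Required activator OxaY is absent, so *mibP* is not transcribed.
→ *mibP* is OFF.
Melibiose is present, so WexU is inactive.
With no repressor bound, *dulF* is transcribed.
So DulF is produced and active.
With repressor DulF bound, *elnW* is not transcribed.
→ *elnW* is OFF.
Norleucine is absent, so ZorE is active.
Maltulose is absent, so SovN is active.
With repressor SovN bound, *kosF* is not transcribed.
So KosF is not produced.
Activator ZorE is present, so *rudC* is transcribed.
→ *rudC* is ON.
1 of the 5 genes is transcribed.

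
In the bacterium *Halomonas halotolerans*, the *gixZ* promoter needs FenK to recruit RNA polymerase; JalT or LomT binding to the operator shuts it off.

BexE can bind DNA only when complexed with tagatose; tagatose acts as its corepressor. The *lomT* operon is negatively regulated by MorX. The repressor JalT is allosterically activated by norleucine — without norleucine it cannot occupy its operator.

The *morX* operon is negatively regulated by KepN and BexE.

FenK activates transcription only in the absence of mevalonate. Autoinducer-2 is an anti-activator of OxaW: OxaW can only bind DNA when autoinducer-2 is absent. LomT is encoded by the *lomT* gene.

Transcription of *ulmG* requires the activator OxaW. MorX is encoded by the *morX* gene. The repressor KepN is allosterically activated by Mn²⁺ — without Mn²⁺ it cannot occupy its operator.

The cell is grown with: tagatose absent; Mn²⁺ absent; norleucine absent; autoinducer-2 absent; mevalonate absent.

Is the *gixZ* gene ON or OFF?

ON

Mevalonate is absent, so FenK is active.
Norleucine is absent, so JalT is inactive.
Mn²⁺ is absent, so KepN is inactive.
Tagatose is absent, so BexE is inactive.
With no repressor bound, *morX* is transcribed.
So MorX is produced and active.
With repressor MorX bound, *lomT* is not transcribed.
So LomT is not produced.
No repressor is bound and FenK is active, so *gixZ* is transcribed.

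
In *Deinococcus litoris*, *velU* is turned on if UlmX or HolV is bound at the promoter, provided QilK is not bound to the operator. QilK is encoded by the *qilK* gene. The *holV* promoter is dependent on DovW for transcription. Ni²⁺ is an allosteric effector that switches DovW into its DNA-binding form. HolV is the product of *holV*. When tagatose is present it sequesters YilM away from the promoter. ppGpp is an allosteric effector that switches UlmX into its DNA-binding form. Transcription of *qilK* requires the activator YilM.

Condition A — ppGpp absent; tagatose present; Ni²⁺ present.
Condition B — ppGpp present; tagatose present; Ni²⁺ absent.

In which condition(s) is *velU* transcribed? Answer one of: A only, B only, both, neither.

both

Condition A:
ppGpp is absent, so UlmX is inactive.
Tagatose is present, so YilM is inactive.
Required activator YilM is absent, so *qilK* is not transcribed.
So QilK is not produced.
Ni²⁺ is present, so DovW is active.
No repressor is bound and DovW is active, so *holV* is transcribed.
So HolV is produced and active.
Activator HolV is present, so *velU* is transcribed.
→ *velU* is ON in A.
Condition B:
ppGpp is present, so UlmX is active.
Tagatose is present, so YilM is inactive.
Required activator YilM is absent, so *qilK* is not transcribed.
So QilK is not produced.
Ni²⁺ is absent, so DovW is inactive.
Required activator DovW is absent, so *holV* is not transcribed.
So HolV is not produced.
Activator UlmX is present, so *velU* is transcribed.
→ *velU* is ON in B.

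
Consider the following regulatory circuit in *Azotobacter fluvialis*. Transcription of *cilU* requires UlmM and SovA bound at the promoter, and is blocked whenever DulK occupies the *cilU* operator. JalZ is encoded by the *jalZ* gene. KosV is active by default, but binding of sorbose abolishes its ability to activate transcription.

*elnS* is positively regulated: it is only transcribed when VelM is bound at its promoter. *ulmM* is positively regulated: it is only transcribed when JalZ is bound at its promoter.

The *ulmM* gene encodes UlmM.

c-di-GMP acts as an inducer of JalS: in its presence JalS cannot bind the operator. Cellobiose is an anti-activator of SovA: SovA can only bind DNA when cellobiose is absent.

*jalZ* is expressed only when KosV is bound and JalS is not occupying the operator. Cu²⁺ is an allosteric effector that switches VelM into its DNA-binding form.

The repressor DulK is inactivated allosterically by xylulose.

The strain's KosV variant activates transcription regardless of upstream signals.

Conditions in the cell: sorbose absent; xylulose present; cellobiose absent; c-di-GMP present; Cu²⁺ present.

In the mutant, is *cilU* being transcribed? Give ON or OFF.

ON

Xylulose is present, so DulK is inactive.
KosV is constitutively active in this strain.
c-di-GMP is present, so JalS is inactive.
No repressor is bound and KosV is active, so *jalZ* is transcribed.
So JalZ is produced and active.
No repressor is bound and JalZ is active, so *ulmM* is transcribed.
So UlmM is produced and active.
Cellobiose is absent, so SovA is active.
No repressor is bound and UlmM and SovA are active, so *cilU* is transcribed.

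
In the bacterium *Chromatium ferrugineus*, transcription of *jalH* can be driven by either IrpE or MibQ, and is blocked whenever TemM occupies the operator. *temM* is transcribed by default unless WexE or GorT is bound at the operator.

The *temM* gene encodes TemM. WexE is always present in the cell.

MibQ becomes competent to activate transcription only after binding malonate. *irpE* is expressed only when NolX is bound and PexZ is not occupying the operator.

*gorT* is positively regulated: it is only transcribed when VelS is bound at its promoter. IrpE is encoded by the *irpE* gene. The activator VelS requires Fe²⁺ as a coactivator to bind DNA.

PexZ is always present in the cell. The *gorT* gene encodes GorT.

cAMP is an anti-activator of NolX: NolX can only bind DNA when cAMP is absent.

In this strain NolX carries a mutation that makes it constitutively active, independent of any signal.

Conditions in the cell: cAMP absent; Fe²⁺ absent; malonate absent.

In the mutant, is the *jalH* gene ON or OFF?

NolX is constitutively active in this strain.
PexZ is produced constitutively and is active.
With repressor PexZ bound, *irpE* is not transcribed.
So IrpE is not produced.
WexE is produced constitutively and is active.
Fe²⁺ is absent, so VelS is inactive.
Required activator VelS is absent, so *gorT* is not transcribed.
So GorT is not produced.
With repressor WexE bound, *temM* is not transcribed.
So TemM is not produced.
Malonate is absent, so MibQ is inactive.
No activator is available at the *jalH* promoter, so *jalH* is not transcribed.

OFF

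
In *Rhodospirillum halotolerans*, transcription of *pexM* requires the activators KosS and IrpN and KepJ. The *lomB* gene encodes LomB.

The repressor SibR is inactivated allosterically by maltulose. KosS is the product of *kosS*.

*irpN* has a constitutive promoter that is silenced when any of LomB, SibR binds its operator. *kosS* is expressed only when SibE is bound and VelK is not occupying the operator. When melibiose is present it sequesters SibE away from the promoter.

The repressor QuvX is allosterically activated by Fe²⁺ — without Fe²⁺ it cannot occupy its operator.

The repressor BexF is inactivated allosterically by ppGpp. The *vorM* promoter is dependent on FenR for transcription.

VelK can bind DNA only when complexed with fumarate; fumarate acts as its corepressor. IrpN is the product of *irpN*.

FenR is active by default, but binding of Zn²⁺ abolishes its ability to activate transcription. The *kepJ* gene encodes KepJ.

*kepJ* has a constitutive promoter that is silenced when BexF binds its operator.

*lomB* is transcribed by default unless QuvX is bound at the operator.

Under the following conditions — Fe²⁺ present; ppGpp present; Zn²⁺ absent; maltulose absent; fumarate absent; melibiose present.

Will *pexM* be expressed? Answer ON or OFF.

OFF

Fumarate is absent, so VelK is inactive.
Melibiose is present, so SibE is inactive.
Required activator SibE is absent, so *kosS* is not transcribed.
So KosS is not produced.
Fe²⁺ is present, so QuvX is active.
With repressor QuvX bound, *lomB* is not transcribed.
So LomB is not produced.
Maltulose is absent, so SibR is active.
With repressor SibR bound, *irpN* is not transcribed.
So IrpN is not produced.
ppGpp is present, so BexF is inactive.
With no repressor bound, *kepJ* is transcribed.
So KepJ is produced and active.
Required activator KosS is absent, so *pexM* is not transcribed.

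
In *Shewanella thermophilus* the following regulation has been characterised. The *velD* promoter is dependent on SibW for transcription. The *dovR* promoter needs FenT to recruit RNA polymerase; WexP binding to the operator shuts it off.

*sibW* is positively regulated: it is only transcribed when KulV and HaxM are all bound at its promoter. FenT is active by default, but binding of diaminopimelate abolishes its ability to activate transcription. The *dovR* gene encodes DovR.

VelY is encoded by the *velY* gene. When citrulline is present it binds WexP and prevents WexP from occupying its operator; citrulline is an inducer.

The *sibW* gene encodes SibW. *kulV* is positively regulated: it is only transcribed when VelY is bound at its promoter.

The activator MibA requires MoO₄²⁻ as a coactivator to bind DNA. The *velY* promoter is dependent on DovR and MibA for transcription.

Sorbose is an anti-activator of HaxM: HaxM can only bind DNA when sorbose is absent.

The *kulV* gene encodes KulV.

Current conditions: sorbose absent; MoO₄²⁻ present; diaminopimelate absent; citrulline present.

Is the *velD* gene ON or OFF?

Citrulline is present, so WexP is inactive.
Diaminopimelate is absent, so FenT is active.
No repressor is bound and FenT is active, so *dovR* is transcribed.
So DovR is produced and active.
MoO₄²⁻ is present, so MibA is active.
No repressor is bound and DovR and MibA are active, so *velY* is transcribed.
So VelY is produced and active.
No repressor is bound and VelY is active, so *kulV* is transcribed.
So KulV is produced and active.
Sorbose is absent, so HaxM is active.
No repressor is bound and KulV and HaxM are active, so *sibW* is transcribed.
So SibW is produced and active.
No repressor is bound and SibW is active, so *velD* is transcribed.

ON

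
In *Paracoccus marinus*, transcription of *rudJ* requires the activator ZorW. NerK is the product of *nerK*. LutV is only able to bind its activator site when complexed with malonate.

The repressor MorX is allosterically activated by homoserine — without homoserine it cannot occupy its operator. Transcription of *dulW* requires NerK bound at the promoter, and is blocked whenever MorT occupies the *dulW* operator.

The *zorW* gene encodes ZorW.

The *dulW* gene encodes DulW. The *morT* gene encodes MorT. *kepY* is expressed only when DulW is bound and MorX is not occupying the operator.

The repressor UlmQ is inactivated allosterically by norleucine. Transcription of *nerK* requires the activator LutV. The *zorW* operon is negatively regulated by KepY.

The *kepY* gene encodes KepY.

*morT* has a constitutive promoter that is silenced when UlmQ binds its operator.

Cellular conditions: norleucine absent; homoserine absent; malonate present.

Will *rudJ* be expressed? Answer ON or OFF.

Norleucine is absent, so UlmQ is active.
With repressor UlmQ bound, *morT* is not transcribed.
So MorT is not produced.
Malonate is present, so LutV is active.
No repressor is bound and LutV is active, so *nerK* is transcribed.
So NerK is produced and active.
No repressor is bound and NerK is active, so *dulW* is transcribed.
So DulW is produced and active.
Homoserine is absent, so MorX is inactive.
No repressor is bound and DulW is active, so *kepY* is transcribed.
So KepY is produced and active.
With repressor KepY bound, *zorW* is not transcribed.
So ZorW is not produced.
Required activator ZorW is absent, so *rudJ* is not transcribed.

OFF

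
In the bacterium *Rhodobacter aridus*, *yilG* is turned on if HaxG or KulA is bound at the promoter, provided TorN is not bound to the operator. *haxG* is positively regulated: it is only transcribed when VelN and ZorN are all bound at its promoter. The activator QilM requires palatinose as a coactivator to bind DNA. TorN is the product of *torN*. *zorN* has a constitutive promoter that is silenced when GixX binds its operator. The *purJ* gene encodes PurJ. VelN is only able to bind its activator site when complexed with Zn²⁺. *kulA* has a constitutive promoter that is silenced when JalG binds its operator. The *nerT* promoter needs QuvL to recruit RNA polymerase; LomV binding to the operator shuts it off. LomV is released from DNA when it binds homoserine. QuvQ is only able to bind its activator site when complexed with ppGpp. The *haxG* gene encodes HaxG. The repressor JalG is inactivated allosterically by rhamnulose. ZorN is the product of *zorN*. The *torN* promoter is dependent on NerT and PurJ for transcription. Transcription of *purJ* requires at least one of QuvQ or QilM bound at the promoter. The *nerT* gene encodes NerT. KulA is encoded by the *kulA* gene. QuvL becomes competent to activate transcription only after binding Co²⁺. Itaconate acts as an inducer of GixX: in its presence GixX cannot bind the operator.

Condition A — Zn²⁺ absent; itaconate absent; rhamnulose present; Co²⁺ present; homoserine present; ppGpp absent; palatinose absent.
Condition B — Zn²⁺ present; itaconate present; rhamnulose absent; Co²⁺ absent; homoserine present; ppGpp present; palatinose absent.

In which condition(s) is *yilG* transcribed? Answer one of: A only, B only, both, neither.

both

Condition A:
Zn²⁺ is absent, so VelN is inactive.
Itaconate is absent, so GixX is active.
With repressor GixX bound, *zorN* is not transcribed.
So ZorN is not produced.
Required activator VelN is absent, so *haxG* is not transcribed.
So HaxG is not produced.
Rhamnulose is present, so JalG is inactive.
With no repressor bound, *kulA* is transcribed.
So KulA is produced and active.
Co²⁺ is present, so QuvL is active.
Homoserine is present, so LomV is inactive.
No repressor is bound and QuvL is active, so *nerT* is transcribed.
So NerT is produced and active.
ppGpp is absent, so QuvQ is inactive.
Palatinose is absent, so QilM is inactive.
No activator is available at the *purJ* promoter, so *purJ* is not transcribed.
So PurJ is not produced.
Required activator PurJ is absent, so *torN* is not transcribed.
So TorN is not produced.
Activator KulA is present, so *yilG* is transcribed.
→ *yilG* is ON in A.
Condition B:
Zn²⁺ is present, so VelN is active.
Itaconate is present, so GixX is inactive.
With no repressor bound, *zorN* is transcribed.
So ZorN is produced and active.
No repressor is bound and VelN and ZorN are active, so *haxG* is transcribed.
So HaxG is produced and active.
Rhamnulose is absent, so JalG is active.
With repressor JalG bound, *kulA* is not transcribed.
So KulA is not produced.
Co²⁺ is absent, so QuvL is inactive.
Homoserine is present, so LomV is inactive.
Required activator QuvL is absent, so *nerT* is not transcribed.
So NerT is not produced.
ppGpp is present, so QuvQ is active.
Palatinose is absent, so QilM is inactive.
Activator QuvQ is present, so *purJ* is transcribed.
So PurJ is produced and active.
Required activator NerT is absent, so *torN* is not transcribed.
So TorN is not produced.
Activator HaxG is present, so *yilG* is transcribed.
→ *yilG* is ON in B.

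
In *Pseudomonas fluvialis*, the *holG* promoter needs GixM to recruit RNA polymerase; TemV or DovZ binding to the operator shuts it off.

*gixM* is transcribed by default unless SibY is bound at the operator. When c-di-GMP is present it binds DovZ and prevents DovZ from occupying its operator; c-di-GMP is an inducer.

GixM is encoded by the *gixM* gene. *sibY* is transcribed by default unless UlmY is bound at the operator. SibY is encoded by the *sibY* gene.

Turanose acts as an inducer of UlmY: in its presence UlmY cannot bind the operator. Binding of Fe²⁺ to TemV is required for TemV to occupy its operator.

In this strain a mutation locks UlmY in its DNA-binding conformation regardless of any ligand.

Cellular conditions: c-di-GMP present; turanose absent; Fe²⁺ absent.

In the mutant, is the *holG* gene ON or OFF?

ON

Fe²⁺ is absent, so TemV is inactive.
UlmY is constitutively active in this strain.
With repressor UlmY bound, *sibY* is not transcribed.
So SibY is not produced.
With no repressor bound, *gixM* is transcribed.
So GixM is produced and active.
c-di-GMP is present, so DovZ is inactive.
No repressor is bound and GixM is active, so *holG* is transcribed.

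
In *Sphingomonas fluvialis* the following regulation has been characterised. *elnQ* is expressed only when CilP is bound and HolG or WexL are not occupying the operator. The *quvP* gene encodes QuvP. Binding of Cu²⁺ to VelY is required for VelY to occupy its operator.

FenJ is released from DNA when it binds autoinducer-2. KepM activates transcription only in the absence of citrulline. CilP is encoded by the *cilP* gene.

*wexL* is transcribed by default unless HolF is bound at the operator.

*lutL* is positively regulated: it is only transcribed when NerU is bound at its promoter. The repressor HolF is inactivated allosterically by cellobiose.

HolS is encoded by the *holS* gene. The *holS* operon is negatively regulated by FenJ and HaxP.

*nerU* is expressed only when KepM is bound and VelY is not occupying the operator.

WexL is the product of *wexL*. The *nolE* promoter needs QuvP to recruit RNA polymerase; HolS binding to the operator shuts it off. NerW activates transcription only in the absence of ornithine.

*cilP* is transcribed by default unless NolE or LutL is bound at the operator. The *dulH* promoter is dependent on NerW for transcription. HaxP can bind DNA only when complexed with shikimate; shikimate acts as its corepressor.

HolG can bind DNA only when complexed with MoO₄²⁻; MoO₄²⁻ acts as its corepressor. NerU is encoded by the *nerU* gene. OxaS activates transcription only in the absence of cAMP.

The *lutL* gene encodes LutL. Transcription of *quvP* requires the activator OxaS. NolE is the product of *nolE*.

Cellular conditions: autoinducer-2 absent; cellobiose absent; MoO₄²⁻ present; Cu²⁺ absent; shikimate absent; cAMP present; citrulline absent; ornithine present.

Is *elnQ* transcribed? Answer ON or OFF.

OFF

cAMP is present, so OxaS is inactive.
Required activator OxaS is absent, so *quvP* is not transcribed.
So QuvP is not produced.
Autoinducer-2 is absent, so FenJ is active.
Shikimate is absent, so HaxP is inactive.
With repressor FenJ bound, *holS* is not transcribed.
So HolS is not produced.
Required activator QuvP is absent, so *nolE* is not transcribed.
So NolE is not produced.
Citrulline is absent, so KepM is active.
Cu²⁺ is absent, so VelY is inactive.
No repressor is bound and KepM is active, so *nerU* is transcribed.
So NerU is produced and active.
No repressor is bound and NerU is active, so *lutL* is transcribed.
So LutL is produced and active.
With repressor LutL bound, *cilP* is not transcribed.
So CilP is not produced.
MoO₄²⁻ is present, so HolG is active.
Cellobiose is absent, so HolF is active.
With repressor HolF bound, *wexL* is not transcribed.
So WexL is not produced.
With repressor HolG bound, *elnQ* is not transcribed.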